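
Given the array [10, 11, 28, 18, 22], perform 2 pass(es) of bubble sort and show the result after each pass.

After pass 1: [10, 11, 18, 22, 28] (2 swaps)
After pass 2: [10, 11, 18, 22, 28] (0 swaps)
Total swaps: 2


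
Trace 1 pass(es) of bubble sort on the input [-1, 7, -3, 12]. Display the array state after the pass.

After pass 1: [-1, -3, 7, 12] (1 swaps)
Total swaps: 1


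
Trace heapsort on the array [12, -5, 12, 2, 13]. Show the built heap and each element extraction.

Build heap: [13, 12, 12, 2, -5]
Extract 13: [12, 2, 12, -5, 13]
Extract 12: [12, 2, -5, 12, 13]
Extract 12: [2, -5, 12, 12, 13]
Extract 2: [-5, 2, 12, 12, 13]


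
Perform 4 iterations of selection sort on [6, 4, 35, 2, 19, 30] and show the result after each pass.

Pass 1: Select minimum 2 at index 3, swap -> [2, 4, 35, 6, 19, 30]
Pass 2: Select minimum 4 at index 1, swap -> [2, 4, 35, 6, 19, 30]
Pass 3: Select minimum 6 at index 3, swap -> [2, 4, 6, 35, 19, 30]
Pass 4: Select minimum 19 at index 4, swap -> [2, 4, 6, 19, 35, 30]


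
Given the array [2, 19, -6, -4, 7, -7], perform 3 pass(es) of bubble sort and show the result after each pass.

After pass 1: [2, -6, -4, 7, -7, 19] (4 swaps)
After pass 2: [-6, -4, 2, -7, 7, 19] (3 swaps)
After pass 3: [-6, -4, -7, 2, 7, 19] (1 swaps)
Total swaps: 8


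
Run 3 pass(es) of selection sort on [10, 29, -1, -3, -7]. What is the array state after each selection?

Pass 1: Select minimum -7 at index 4, swap -> [-7, 29, -1, -3, 10]
Pass 2: Select minimum -3 at index 3, swap -> [-7, -3, -1, 29, 10]
Pass 3: Select minimum -1 at index 2, swap -> [-7, -3, -1, 29, 10]


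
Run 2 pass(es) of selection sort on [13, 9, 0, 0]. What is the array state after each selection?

Pass 1: Select minimum 0 at index 2, swap -> [0, 9, 13, 0]
Pass 2: Select minimum 0 at index 3, swap -> [0, 0, 13, 9]


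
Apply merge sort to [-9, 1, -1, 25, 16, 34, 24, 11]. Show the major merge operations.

Divide and conquer:
  Merge [-9] + [1] -> [-9, 1]
  Merge [-1] + [25] -> [-1, 25]
  Merge [-9, 1] + [-1, 25] -> [-9, -1, 1, 25]
  Merge [16] + [34] -> [16, 34]
  Merge [24] + [11] -> [11, 24]
  Merge [16, 34] + [11, 24] -> [11, 16, 24, 34]
  Merge [-9, -1, 1, 25] + [11, 16, 24, 34] -> [-9, -1, 1, 11, 16, 24, 25, 34]


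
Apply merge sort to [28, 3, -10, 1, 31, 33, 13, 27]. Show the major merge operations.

Divide and conquer:
  Merge [28] + [3] -> [3, 28]
  Merge [-10] + [1] -> [-10, 1]
  Merge [3, 28] + [-10, 1] -> [-10, 1, 3, 28]
  Merge [31] + [33] -> [31, 33]
  Merge [13] + [27] -> [13, 27]
  Merge [31, 33] + [13, 27] -> [13, 27, 31, 33]
  Merge [-10, 1, 3, 28] + [13, 27, 31, 33] -> [-10, 1, 3, 13, 27, 28, 31, 33]


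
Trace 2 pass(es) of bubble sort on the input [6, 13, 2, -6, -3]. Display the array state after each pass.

After pass 1: [6, 2, -6, -3, 13] (3 swaps)
After pass 2: [2, -6, -3, 6, 13] (3 swaps)
Total swaps: 6


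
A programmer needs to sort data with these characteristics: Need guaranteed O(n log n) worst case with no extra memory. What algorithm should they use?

Best choice: Heapsort
Reason: Heapsort is O(n log n) worst case and sorts in-place; quicksort can degrade to O(n^2)


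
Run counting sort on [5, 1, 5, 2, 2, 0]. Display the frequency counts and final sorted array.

Count array: [1, 1, 2, 0, 0, 2]
(count[i] = number of elements equal to i)
Cumulative count: [1, 2, 4, 4, 4, 6]
Sorted: [0, 1, 2, 2, 5, 5]


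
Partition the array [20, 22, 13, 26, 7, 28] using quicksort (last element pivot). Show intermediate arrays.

Partition 1: pivot=28 at index 5 -> [20, 22, 13, 26, 7, 28]
Partition 2: pivot=7 at index 0 -> [7, 22, 13, 26, 20, 28]
Partition 3: pivot=20 at index 2 -> [7, 13, 20, 26, 22, 28]
Partition 4: pivot=22 at index 3 -> [7, 13, 20, 22, 26, 28]


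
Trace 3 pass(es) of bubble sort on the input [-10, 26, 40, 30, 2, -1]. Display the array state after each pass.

After pass 1: [-10, 26, 30, 2, -1, 40] (3 swaps)
After pass 2: [-10, 26, 2, -1, 30, 40] (2 swaps)
After pass 3: [-10, 2, -1, 26, 30, 40] (2 swaps)
Total swaps: 7


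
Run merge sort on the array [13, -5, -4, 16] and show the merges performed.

Divide and conquer:
  Merge [13] + [-5] -> [-5, 13]
  Merge [-4] + [16] -> [-4, 16]
  Merge [-5, 13] + [-4, 16] -> [-5, -4, 13, 16]


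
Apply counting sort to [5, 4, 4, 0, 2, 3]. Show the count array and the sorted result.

Count array: [1, 0, 1, 1, 2, 1]
(count[i] = number of elements equal to i)
Cumulative count: [1, 1, 2, 3, 5, 6]
Sorted: [0, 2, 3, 4, 4, 5]


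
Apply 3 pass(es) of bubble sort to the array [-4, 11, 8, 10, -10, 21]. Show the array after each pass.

After pass 1: [-4, 8, 10, -10, 11, 21] (3 swaps)
After pass 2: [-4, 8, -10, 10, 11, 21] (1 swaps)
After pass 3: [-4, -10, 8, 10, 11, 21] (1 swaps)
Total swaps: 5


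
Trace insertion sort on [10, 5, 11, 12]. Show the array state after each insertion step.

First element 10 is already 'sorted'
Insert 5: shifted 1 elements -> [5, 10, 11, 12]
Insert 11: shifted 0 elements -> [5, 10, 11, 12]
Insert 12: shifted 0 elements -> [5, 10, 11, 12]


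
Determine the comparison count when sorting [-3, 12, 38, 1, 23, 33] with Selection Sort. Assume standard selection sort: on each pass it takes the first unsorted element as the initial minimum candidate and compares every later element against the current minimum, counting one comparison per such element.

Pass 1: scan indices 1..5 for the minimum = 5 comparison(s); min is -3, place at index 0 -> [-3, 12, 38, 1, 23, 33]
Pass 2: scan indices 2..5 for the minimum = 4 comparison(s); min is 1, place at index 1 -> [-3, 1, 38, 12, 23, 33]
Pass 3: scan indices 3..5 for the minimum = 3 comparison(s); min is 12, place at index 2 -> [-3, 1, 12, 38, 23, 33]
Pass 4: scan indices 4..5 for the minimum = 2 comparison(s); min is 23, place at index 3 -> [-3, 1, 12, 23, 38, 33]
Pass 5: scan indices 5..5 for the minimum = 1 comparison(s); min is 33, place at index 4 -> [-3, 1, 12, 23, 33, 38]
Selection sort always scans the whole unsorted suffix, so the count is (n-1) + (n-2) + ... + 1 = n(n-1)/2 = 6*5/2 = 15 regardless of the input order.
Total comparisons: 5 + 4 + 3 + 2 + 1 = 15


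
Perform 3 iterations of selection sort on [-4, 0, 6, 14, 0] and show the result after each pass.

Pass 1: Select minimum -4 at index 0, swap -> [-4, 0, 6, 14, 0]
Pass 2: Select minimum 0 at index 1, swap -> [-4, 0, 6, 14, 0]
Pass 3: Select minimum 0 at index 4, swap -> [-4, 0, 0, 14, 6]


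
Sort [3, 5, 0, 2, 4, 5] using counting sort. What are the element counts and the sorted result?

Count array: [1, 0, 1, 1, 1, 2]
(count[i] = number of elements equal to i)
Cumulative count: [1, 1, 2, 3, 4, 6]
Sorted: [0, 2, 3, 4, 5, 5]


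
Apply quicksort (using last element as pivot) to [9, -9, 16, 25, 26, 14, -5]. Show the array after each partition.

Partition 1: pivot=-5 at index 1 -> [-9, -5, 16, 25, 26, 14, 9]
Partition 2: pivot=9 at index 2 -> [-9, -5, 9, 25, 26, 14, 16]
Partition 3: pivot=16 at index 4 -> [-9, -5, 9, 14, 16, 25, 26]
Partition 4: pivot=26 at index 6 -> [-9, -5, 9, 14, 16, 25, 26]


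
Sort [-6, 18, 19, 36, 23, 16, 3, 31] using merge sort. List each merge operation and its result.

Divide and conquer:
  Merge [-6] + [18] -> [-6, 18]
  Merge [19] + [36] -> [19, 36]
  Merge [-6, 18] + [19, 36] -> [-6, 18, 19, 36]
  Merge [23] + [16] -> [16, 23]
  Merge [3] + [31] -> [3, 31]
  Merge [16, 23] + [3, 31] -> [3, 16, 23, 31]
  Merge [-6, 18, 19, 36] + [3, 16, 23, 31] -> [-6, 3, 16, 18, 19, 23, 31, 36]


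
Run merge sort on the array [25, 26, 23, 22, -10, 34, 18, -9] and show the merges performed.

Divide and conquer:
  Merge [25] + [26] -> [25, 26]
  Merge [23] + [22] -> [22, 23]
  Merge [25, 26] + [22, 23] -> [22, 23, 25, 26]
  Merge [-10] + [34] -> [-10, 34]
  Merge [18] + [-9] -> [-9, 18]
  Merge [-10, 34] + [-9, 18] -> [-10, -9, 18, 34]
  Merge [22, 23, 25, 26] + [-10, -9, 18, 34] -> [-10, -9, 18, 22, 23, 25, 26, 34]


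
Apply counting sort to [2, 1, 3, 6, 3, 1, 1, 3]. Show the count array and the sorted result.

Count array: [0, 3, 1, 3, 0, 0, 1]
(count[i] = number of elements equal to i)
Cumulative count: [0, 3, 4, 7, 7, 7, 8]
Sorted: [1, 1, 1, 2, 3, 3, 3, 6]


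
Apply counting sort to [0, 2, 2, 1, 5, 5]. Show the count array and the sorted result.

Count array: [1, 1, 2, 0, 0, 2]
(count[i] = number of elements equal to i)
Cumulative count: [1, 2, 4, 4, 4, 6]
Sorted: [0, 1, 2, 2, 5, 5]


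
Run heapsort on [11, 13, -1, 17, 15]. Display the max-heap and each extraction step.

Build heap: [17, 15, -1, 13, 11]
Extract 17: [15, 13, -1, 11, 17]
Extract 15: [13, 11, -1, 15, 17]
Extract 13: [11, -1, 13, 15, 17]
Extract 11: [-1, 11, 13, 15, 17]


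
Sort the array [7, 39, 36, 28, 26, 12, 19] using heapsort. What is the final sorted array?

Build heap: [39, 28, 36, 7, 26, 12, 19]
Extract 39: [36, 28, 19, 7, 26, 12, 39]
Extract 36: [28, 26, 19, 7, 12, 36, 39]
Extract 28: [26, 12, 19, 7, 28, 36, 39]
Extract 26: [19, 12, 7, 26, 28, 36, 39]
Extract 19: [12, 7, 19, 26, 28, 36, 39]
Extract 12: [7, 12, 19, 26, 28, 36, 39]


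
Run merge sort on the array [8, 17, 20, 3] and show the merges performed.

Divide and conquer:
  Merge [8] + [17] -> [8, 17]
  Merge [20] + [3] -> [3, 20]
  Merge [8, 17] + [3, 20] -> [3, 8, 17, 20]


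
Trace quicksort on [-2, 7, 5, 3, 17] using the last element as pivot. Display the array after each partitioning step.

Partition 1: pivot=17 at index 4 -> [-2, 7, 5, 3, 17]
Partition 2: pivot=3 at index 1 -> [-2, 3, 5, 7, 17]
Partition 3: pivot=7 at index 3 -> [-2, 3, 5, 7, 17]


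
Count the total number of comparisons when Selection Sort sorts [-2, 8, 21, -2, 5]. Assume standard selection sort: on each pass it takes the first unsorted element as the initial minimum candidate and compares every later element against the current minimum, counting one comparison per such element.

Pass 1: scan indices 1..4 for the minimum = 4 comparison(s); min is -2, place at index 0 -> [-2, 8, 21, -2, 5]
Pass 2: scan indices 2..4 for the minimum = 3 comparison(s); min is -2, place at index 1 -> [-2, -2, 21, 8, 5]
Pass 3: scan indices 3..4 for the minimum = 2 comparison(s); min is 5, place at index 2 -> [-2, -2, 5, 8, 21]
Pass 4: scan indices 4..4 for the minimum = 1 comparison(s); min is 8, place at index 3 -> [-2, -2, 5, 8, 21]
Selection sort always scans the whole unsorted suffix, so the count is (n-1) + (n-2) + ... + 1 = n(n-1)/2 = 5*4/2 = 10 regardless of the input order.
Total comparisons: 4 + 3 + 2 + 1 = 10


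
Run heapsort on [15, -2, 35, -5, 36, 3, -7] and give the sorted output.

Build heap: [36, 15, 35, -5, -2, 3, -7]
Extract 36: [35, 15, 3, -5, -2, -7, 36]
Extract 35: [15, -2, 3, -5, -7, 35, 36]
Extract 15: [3, -2, -7, -5, 15, 35, 36]
Extract 3: [-2, -5, -7, 3, 15, 35, 36]
Extract -2: [-5, -7, -2, 3, 15, 35, 36]
Extract -5: [-7, -5, -2, 3, 15, 35, 36]


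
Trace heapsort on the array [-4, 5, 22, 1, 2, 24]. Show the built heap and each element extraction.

Build heap: [24, 5, 22, 1, 2, -4]
Extract 24: [22, 5, -4, 1, 2, 24]
Extract 22: [5, 2, -4, 1, 22, 24]
Extract 5: [2, 1, -4, 5, 22, 24]
Extract 2: [1, -4, 2, 5, 22, 24]
Extract 1: [-4, 1, 2, 5, 22, 24]


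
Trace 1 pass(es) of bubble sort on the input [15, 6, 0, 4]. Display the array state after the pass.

After pass 1: [6, 0, 4, 15] (3 swaps)
Total swaps: 3


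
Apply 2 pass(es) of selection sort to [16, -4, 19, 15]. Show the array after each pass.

Pass 1: Select minimum -4 at index 1, swap -> [-4, 16, 19, 15]
Pass 2: Select minimum 15 at index 3, swap -> [-4, 15, 19, 16]


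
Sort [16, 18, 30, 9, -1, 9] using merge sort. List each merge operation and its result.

Divide and conquer:
  Merge [18] + [30] -> [18, 30]
  Merge [16] + [18, 30] -> [16, 18, 30]
  Merge [-1] + [9] -> [-1, 9]
  Merge [9] + [-1, 9] -> [-1, 9, 9]
  Merge [16, 18, 30] + [-1, 9, 9] -> [-1, 9, 9, 16, 18, 30]


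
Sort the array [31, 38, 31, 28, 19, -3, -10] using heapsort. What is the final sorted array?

Build heap: [38, 31, 31, 28, 19, -3, -10]
Extract 38: [31, 28, 31, -10, 19, -3, 38]
Extract 31: [31, 28, -3, -10, 19, 31, 38]
Extract 31: [28, 19, -3, -10, 31, 31, 38]
Extract 28: [19, -10, -3, 28, 31, 31, 38]
Extract 19: [-3, -10, 19, 28, 31, 31, 38]
Extract -3: [-10, -3, 19, 28, 31, 31, 38]


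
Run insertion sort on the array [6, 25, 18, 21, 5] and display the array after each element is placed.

First element 6 is already 'sorted'
Insert 25: shifted 0 elements -> [6, 25, 18, 21, 5]
Insert 18: shifted 1 elements -> [6, 18, 25, 21, 5]
Insert 21: shifted 1 elements -> [6, 18, 21, 25, 5]
Insert 5: shifted 4 elements -> [5, 6, 18, 21, 25]


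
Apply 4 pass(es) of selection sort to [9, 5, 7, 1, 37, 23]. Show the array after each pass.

Pass 1: Select minimum 1 at index 3, swap -> [1, 5, 7, 9, 37, 23]
Pass 2: Select minimum 5 at index 1, swap -> [1, 5, 7, 9, 37, 23]
Pass 3: Select minimum 7 at index 2, swap -> [1, 5, 7, 9, 37, 23]
Pass 4: Select minimum 9 at index 3, swap -> [1, 5, 7, 9, 37, 23]


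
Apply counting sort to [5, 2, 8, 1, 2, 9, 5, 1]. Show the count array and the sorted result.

Count array: [0, 2, 2, 0, 0, 2, 0, 0, 1, 1]
(count[i] = number of elements equal to i)
Cumulative count: [0, 2, 4, 4, 4, 6, 6, 6, 7, 8]
Sorted: [1, 1, 2, 2, 5, 5, 8, 9]


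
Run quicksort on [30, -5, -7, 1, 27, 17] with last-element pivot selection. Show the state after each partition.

Partition 1: pivot=17 at index 3 -> [-5, -7, 1, 17, 27, 30]
Partition 2: pivot=1 at index 2 -> [-5, -7, 1, 17, 27, 30]
Partition 3: pivot=-7 at index 0 -> [-7, -5, 1, 17, 27, 30]
Partition 4: pivot=30 at index 5 -> [-7, -5, 1, 17, 27, 30]


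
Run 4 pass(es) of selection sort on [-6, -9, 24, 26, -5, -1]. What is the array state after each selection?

Pass 1: Select minimum -9 at index 1, swap -> [-9, -6, 24, 26, -5, -1]
Pass 2: Select minimum -6 at index 1, swap -> [-9, -6, 24, 26, -5, -1]
Pass 3: Select minimum -5 at index 4, swap -> [-9, -6, -5, 26, 24, -1]
Pass 4: Select minimum -1 at index 5, swap -> [-9, -6, -5, -1, 24, 26]


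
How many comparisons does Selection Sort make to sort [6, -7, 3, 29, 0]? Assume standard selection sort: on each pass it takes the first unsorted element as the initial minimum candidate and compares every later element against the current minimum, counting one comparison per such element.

Pass 1: scan indices 1..4 for the minimum = 4 comparison(s); min is -7, place at index 0 -> [-7, 6, 3, 29, 0]
Pass 2: scan indices 2..4 for the minimum = 3 comparison(s); min is 0, place at index 1 -> [-7, 0, 3, 29, 6]
Pass 3: scan indices 3..4 for the minimum = 2 comparison(s); min is 3, place at index 2 -> [-7, 0, 3, 29, 6]
Pass 4: scan indices 4..4 for the minimum = 1 comparison(s); min is 6, place at index 3 -> [-7, 0, 3, 6, 29]
Selection sort always scans the whole unsorted suffix, so the count is (n-1) + (n-2) + ... + 1 = n(n-1)/2 = 5*4/2 = 10 regardless of the input order.
Total comparisons: 4 + 3 + 2 + 1 = 10


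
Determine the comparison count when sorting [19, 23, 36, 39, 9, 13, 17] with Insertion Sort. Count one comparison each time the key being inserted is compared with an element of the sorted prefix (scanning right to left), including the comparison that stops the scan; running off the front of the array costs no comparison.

Insert 23: 19 <= 23 (stop) = 1 comparison(s) -> [19, 23, 36, 39, 9, 13, 17]
Insert 36: 23 <= 36 (stop) = 1 comparison(s) -> [19, 23, 36, 39, 9, 13, 17]
Insert 39: 36 <= 39 (stop) = 1 comparison(s) -> [19, 23, 36, 39, 9, 13, 17]
Insert 9: 39 > 9 (shift), 36 > 9 (shift), 23 > 9 (shift), 19 > 9 (shift), reached front = 4 comparison(s) -> [9, 19, 23, 36, 39, 13, 17]
Insert 13: 39 > 13 (shift), 36 > 13 (shift), 23 > 13 (shift), 19 > 13 (shift), 9 <= 13 (stop) = 5 comparison(s) -> [9, 13, 19, 23, 36, 39, 17]
Insert 17: 39 > 17 (shift), 36 > 17 (shift), 23 > 17 (shift), 19 > 17 (shift), 13 <= 17 (stop) = 5 comparison(s) -> [9, 13, 17, 19, 23, 36, 39]
Total comparisons: 1 + 1 + 1 + 4 + 5 + 5 = 17


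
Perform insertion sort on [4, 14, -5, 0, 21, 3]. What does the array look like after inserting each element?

First element 4 is already 'sorted'
Insert 14: shifted 0 elements -> [4, 14, -5, 0, 21, 3]
Insert -5: shifted 2 elements -> [-5, 4, 14, 0, 21, 3]
Insert 0: shifted 2 elements -> [-5, 0, 4, 14, 21, 3]
Insert 21: shifted 0 elements -> [-5, 0, 4, 14, 21, 3]
Insert 3: shifted 3 elements -> [-5, 0, 3, 4, 14, 21]


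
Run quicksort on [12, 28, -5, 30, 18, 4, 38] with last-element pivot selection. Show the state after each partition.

Partition 1: pivot=38 at index 6 -> [12, 28, -5, 30, 18, 4, 38]
Partition 2: pivot=4 at index 1 -> [-5, 4, 12, 30, 18, 28, 38]
Partition 3: pivot=28 at index 4 -> [-5, 4, 12, 18, 28, 30, 38]
Partition 4: pivot=18 at index 3 -> [-5, 4, 12, 18, 28, 30, 38]


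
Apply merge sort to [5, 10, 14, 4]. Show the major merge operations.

Divide and conquer:
  Merge [5] + [10] -> [5, 10]
  Merge [14] + [4] -> [4, 14]
  Merge [5, 10] + [4, 14] -> [4, 5, 10, 14]


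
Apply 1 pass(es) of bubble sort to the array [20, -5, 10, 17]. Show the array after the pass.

After pass 1: [-5, 10, 17, 20] (3 swaps)
Total swaps: 3


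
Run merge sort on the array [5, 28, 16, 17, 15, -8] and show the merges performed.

Divide and conquer:
  Merge [28] + [16] -> [16, 28]
  Merge [5] + [16, 28] -> [5, 16, 28]
  Merge [15] + [-8] -> [-8, 15]
  Merge [17] + [-8, 15] -> [-8, 15, 17]
  Merge [5, 16, 28] + [-8, 15, 17] -> [-8, 5, 15, 16, 17, 28]


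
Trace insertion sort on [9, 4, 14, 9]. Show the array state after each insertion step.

First element 9 is already 'sorted'
Insert 4: shifted 1 elements -> [4, 9, 14, 9]
Insert 14: shifted 0 elements -> [4, 9, 14, 9]
Insert 9: shifted 1 elements -> [4, 9, 9, 14]


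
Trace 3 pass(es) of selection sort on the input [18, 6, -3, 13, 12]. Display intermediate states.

Pass 1: Select minimum -3 at index 2, swap -> [-3, 6, 18, 13, 12]
Pass 2: Select minimum 6 at index 1, swap -> [-3, 6, 18, 13, 12]
Pass 3: Select minimum 12 at index 4, swap -> [-3, 6, 12, 13, 18]


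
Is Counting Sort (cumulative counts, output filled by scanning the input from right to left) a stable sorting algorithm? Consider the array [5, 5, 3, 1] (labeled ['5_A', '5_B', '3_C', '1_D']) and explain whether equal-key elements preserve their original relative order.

Trace Counting Sort on the labeled array (the key is the number; the letter only tracks identity):
  Counts for values 0..5: [0, 1, 0, 1, 0, 2]
  Cumulative counts: [0, 1, 1, 2, 2, 4]
  Scan right to left: place 1_D at output index 0
  Scan right to left: place 3_C at output index 1
  Scan right to left: place 5_B at output index 3
  Scan right to left: place 5_A at output index 2
  Output: [1_D, 3_C, 5_A, 5_B]
Equal keys:
  value 5: originally 5_A, 5_B; after sorting 5_A, 5_B -> order preserved
All equal keys kept their original relative order. Counting Sort is stable: scanning the input right to left with decreasing cumulative counts places later duplicates at later output positions.
Answer: Stable


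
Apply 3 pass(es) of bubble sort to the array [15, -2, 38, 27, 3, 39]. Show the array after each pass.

After pass 1: [-2, 15, 27, 3, 38, 39] (3 swaps)
After pass 2: [-2, 15, 3, 27, 38, 39] (1 swaps)
After pass 3: [-2, 3, 15, 27, 38, 39] (1 swaps)
Total swaps: 5


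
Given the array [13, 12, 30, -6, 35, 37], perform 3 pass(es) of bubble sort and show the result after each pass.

After pass 1: [12, 13, -6, 30, 35, 37] (2 swaps)
After pass 2: [12, -6, 13, 30, 35, 37] (1 swaps)
After pass 3: [-6, 12, 13, 30, 35, 37] (1 swaps)
Total swaps: 4


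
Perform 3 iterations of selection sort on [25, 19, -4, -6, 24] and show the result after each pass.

Pass 1: Select minimum -6 at index 3, swap -> [-6, 19, -4, 25, 24]
Pass 2: Select minimum -4 at index 2, swap -> [-6, -4, 19, 25, 24]
Pass 3: Select minimum 19 at index 2, swap -> [-6, -4, 19, 25, 24]


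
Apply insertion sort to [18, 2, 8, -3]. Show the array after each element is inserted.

First element 18 is already 'sorted'
Insert 2: shifted 1 elements -> [2, 18, 8, -3]
Insert 8: shifted 1 elements -> [2, 8, 18, -3]
Insert -3: shifted 3 elements -> [-3, 2, 8, 18]


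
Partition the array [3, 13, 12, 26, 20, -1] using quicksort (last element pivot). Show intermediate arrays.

Partition 1: pivot=-1 at index 0 -> [-1, 13, 12, 26, 20, 3]
Partition 2: pivot=3 at index 1 -> [-1, 3, 12, 26, 20, 13]
Partition 3: pivot=13 at index 3 -> [-1, 3, 12, 13, 20, 26]
Partition 4: pivot=26 at index 5 -> [-1, 3, 12, 13, 20, 26]


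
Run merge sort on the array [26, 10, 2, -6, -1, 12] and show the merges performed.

Divide and conquer:
  Merge [10] + [2] -> [2, 10]
  Merge [26] + [2, 10] -> [2, 10, 26]
  Merge [-1] + [12] -> [-1, 12]
  Merge [-6] + [-1, 12] -> [-6, -1, 12]
  Merge [2, 10, 26] + [-6, -1, 12] -> [-6, -1, 2, 10, 12, 26]


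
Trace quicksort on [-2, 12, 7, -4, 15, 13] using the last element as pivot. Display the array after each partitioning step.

Partition 1: pivot=13 at index 4 -> [-2, 12, 7, -4, 13, 15]
Partition 2: pivot=-4 at index 0 -> [-4, 12, 7, -2, 13, 15]
Partition 3: pivot=-2 at index 1 -> [-4, -2, 7, 12, 13, 15]
Partition 4: pivot=12 at index 3 -> [-4, -2, 7, 12, 13, 15]


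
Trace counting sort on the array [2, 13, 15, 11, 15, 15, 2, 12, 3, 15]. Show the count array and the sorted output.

Count array: [0, 0, 2, 1, 0, 0, 0, 0, 0, 0, 0, 1, 1, 1, 0, 4]
(count[i] = number of elements equal to i)
Cumulative count: [0, 0, 2, 3, 3, 3, 3, 3, 3, 3, 3, 4, 5, 6, 6, 10]
Sorted: [2, 2, 3, 11, 12, 13, 15, 15, 15, 15]


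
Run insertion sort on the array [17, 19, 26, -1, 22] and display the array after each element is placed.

First element 17 is already 'sorted'
Insert 19: shifted 0 elements -> [17, 19, 26, -1, 22]
Insert 26: shifted 0 elements -> [17, 19, 26, -1, 22]
Insert -1: shifted 3 elements -> [-1, 17, 19, 26, 22]
Insert 22: shifted 1 elements -> [-1, 17, 19, 22, 26]


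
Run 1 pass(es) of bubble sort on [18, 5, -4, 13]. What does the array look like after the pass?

After pass 1: [5, -4, 13, 18] (3 swaps)
Total swaps: 3


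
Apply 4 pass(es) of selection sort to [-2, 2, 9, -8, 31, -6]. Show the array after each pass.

Pass 1: Select minimum -8 at index 3, swap -> [-8, 2, 9, -2, 31, -6]
Pass 2: Select minimum -6 at index 5, swap -> [-8, -6, 9, -2, 31, 2]
Pass 3: Select minimum -2 at index 3, swap -> [-8, -6, -2, 9, 31, 2]
Pass 4: Select minimum 2 at index 5, swap -> [-8, -6, -2, 2, 31, 9]


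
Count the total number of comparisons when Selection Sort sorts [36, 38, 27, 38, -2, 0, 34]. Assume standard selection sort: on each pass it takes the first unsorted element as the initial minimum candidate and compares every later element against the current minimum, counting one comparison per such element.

Pass 1: scan indices 1..6 for the minimum = 6 comparison(s); min is -2, place at index 0 -> [-2, 38, 27, 38, 36, 0, 34]
Pass 2: scan indices 2..6 for the minimum = 5 comparison(s); min is 0, place at index 1 -> [-2, 0, 27, 38, 36, 38, 34]
Pass 3: scan indices 3..6 for the minimum = 4 comparison(s); min is 27, place at index 2 -> [-2, 0, 27, 38, 36, 38, 34]
Pass 4: scan indices 4..6 for the minimum = 3 comparison(s); min is 34, place at index 3 -> [-2, 0, 27, 34, 36, 38, 38]
Pass 5: scan indices 5..6 for the minimum = 2 comparison(s); min is 36, place at index 4 -> [-2, 0, 27, 34, 36, 38, 38]
Pass 6: scan indices 6..6 for the minimum = 1 comparison(s); min is 38, place at index 5 -> [-2, 0, 27, 34, 36, 38, 38]
Selection sort always scans the whole unsorted suffix, so the count is (n-1) + (n-2) + ... + 1 = n(n-1)/2 = 7*6/2 = 21 regardless of the input order.
Total comparisons: 6 + 5 + 4 + 3 + 2 + 1 = 21


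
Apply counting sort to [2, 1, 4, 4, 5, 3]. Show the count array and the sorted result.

Count array: [0, 1, 1, 1, 2, 1]
(count[i] = number of elements equal to i)
Cumulative count: [0, 1, 2, 3, 5, 6]
Sorted: [1, 2, 3, 4, 4, 5]


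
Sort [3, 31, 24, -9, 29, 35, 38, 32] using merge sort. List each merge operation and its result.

Divide and conquer:
  Merge [3] + [31] -> [3, 31]
  Merge [24] + [-9] -> [-9, 24]
  Merge [3, 31] + [-9, 24] -> [-9, 3, 24, 31]
  Merge [29] + [35] -> [29, 35]
  Merge [38] + [32] -> [32, 38]
  Merge [29, 35] + [32, 38] -> [29, 32, 35, 38]
  Merge [-9, 3, 24, 31] + [29, 32, 35, 38] -> [-9, 3, 24, 29, 31, 32, 35, 38]


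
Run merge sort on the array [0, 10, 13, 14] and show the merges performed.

Divide and conquer:
  Merge [0] + [10] -> [0, 10]
  Merge [13] + [14] -> [13, 14]
  Merge [0, 10] + [13, 14] -> [0, 10, 13, 14]


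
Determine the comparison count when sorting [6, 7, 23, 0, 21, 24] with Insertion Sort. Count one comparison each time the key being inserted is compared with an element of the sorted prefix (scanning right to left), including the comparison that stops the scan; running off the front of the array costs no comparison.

Insert 7: 6 <= 7 (stop) = 1 comparison(s) -> [6, 7, 23, 0, 21, 24]
Insert 23: 7 <= 23 (stop) = 1 comparison(s) -> [6, 7, 23, 0, 21, 24]
Insert 0: 23 > 0 (shift), 7 > 0 (shift), 6 > 0 (shift), reached front = 3 comparison(s) -> [0, 6, 7, 23, 21, 24]
Insert 21: 23 > 21 (shift), 7 <= 21 (stop) = 2 comparison(s) -> [0, 6, 7, 21, 23, 24]
Insert 24: 23 <= 24 (stop) = 1 comparison(s) -> [0, 6, 7, 21, 23, 24]
Total comparisons: 1 + 1 + 3 + 2 + 1 = 8


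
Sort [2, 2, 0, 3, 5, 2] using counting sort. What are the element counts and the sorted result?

Count array: [1, 0, 3, 1, 0, 1]
(count[i] = number of elements equal to i)
Cumulative count: [1, 1, 4, 5, 5, 6]
Sorted: [0, 2, 2, 2, 3, 5]


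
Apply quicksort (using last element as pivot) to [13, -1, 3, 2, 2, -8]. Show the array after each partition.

Partition 1: pivot=-8 at index 0 -> [-8, -1, 3, 2, 2, 13]
Partition 2: pivot=13 at index 5 -> [-8, -1, 3, 2, 2, 13]
Partition 3: pivot=2 at index 3 -> [-8, -1, 2, 2, 3, 13]
Partition 4: pivot=2 at index 2 -> [-8, -1, 2, 2, 3, 13]


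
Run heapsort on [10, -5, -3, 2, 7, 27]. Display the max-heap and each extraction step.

Build heap: [27, 7, 10, 2, -5, -3]
Extract 27: [10, 7, -3, 2, -5, 27]
Extract 10: [7, 2, -3, -5, 10, 27]
Extract 7: [2, -5, -3, 7, 10, 27]
Extract 2: [-3, -5, 2, 7, 10, 27]
Extract -3: [-5, -3, 2, 7, 10, 27]


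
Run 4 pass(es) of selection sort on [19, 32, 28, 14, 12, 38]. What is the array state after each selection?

Pass 1: Select minimum 12 at index 4, swap -> [12, 32, 28, 14, 19, 38]
Pass 2: Select minimum 14 at index 3, swap -> [12, 14, 28, 32, 19, 38]
Pass 3: Select minimum 19 at index 4, swap -> [12, 14, 19, 32, 28, 38]
Pass 4: Select minimum 28 at index 4, swap -> [12, 14, 19, 28, 32, 38]


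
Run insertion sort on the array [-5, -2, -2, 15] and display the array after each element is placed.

First element -5 is already 'sorted'
Insert -2: shifted 0 elements -> [-5, -2, -2, 15]
Insert -2: shifted 0 elements -> [-5, -2, -2, 15]
Insert 15: shifted 0 elements -> [-5, -2, -2, 15]


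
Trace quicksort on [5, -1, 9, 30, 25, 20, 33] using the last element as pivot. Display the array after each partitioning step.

Partition 1: pivot=33 at index 6 -> [5, -1, 9, 30, 25, 20, 33]
Partition 2: pivot=20 at index 3 -> [5, -1, 9, 20, 25, 30, 33]
Partition 3: pivot=9 at index 2 -> [5, -1, 9, 20, 25, 30, 33]
Partition 4: pivot=-1 at index 0 -> [-1, 5, 9, 20, 25, 30, 33]
Partition 5: pivot=30 at index 5 -> [-1, 5, 9, 20, 25, 30, 33]


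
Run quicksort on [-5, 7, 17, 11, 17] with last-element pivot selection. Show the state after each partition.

Partition 1: pivot=17 at index 4 -> [-5, 7, 17, 11, 17]
Partition 2: pivot=11 at index 2 -> [-5, 7, 11, 17, 17]
Partition 3: pivot=7 at index 1 -> [-5, 7, 11, 17, 17]


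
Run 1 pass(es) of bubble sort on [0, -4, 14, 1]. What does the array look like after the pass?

After pass 1: [-4, 0, 1, 14] (2 swaps)
Total swaps: 2


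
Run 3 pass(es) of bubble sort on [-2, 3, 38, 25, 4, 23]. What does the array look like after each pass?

After pass 1: [-2, 3, 25, 4, 23, 38] (3 swaps)
After pass 2: [-2, 3, 4, 23, 25, 38] (2 swaps)
After pass 3: [-2, 3, 4, 23, 25, 38] (0 swaps)
Total swaps: 5


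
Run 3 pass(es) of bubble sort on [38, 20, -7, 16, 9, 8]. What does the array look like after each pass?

After pass 1: [20, -7, 16, 9, 8, 38] (5 swaps)
After pass 2: [-7, 16, 9, 8, 20, 38] (4 swaps)
After pass 3: [-7, 9, 8, 16, 20, 38] (2 swaps)
Total swaps: 11


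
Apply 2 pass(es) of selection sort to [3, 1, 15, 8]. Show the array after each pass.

Pass 1: Select minimum 1 at index 1, swap -> [1, 3, 15, 8]
Pass 2: Select minimum 3 at index 1, swap -> [1, 3, 15, 8]


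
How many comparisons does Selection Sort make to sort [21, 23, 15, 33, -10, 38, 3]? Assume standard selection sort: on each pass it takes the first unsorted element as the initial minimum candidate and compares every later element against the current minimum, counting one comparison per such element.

Pass 1: scan indices 1..6 for the minimum = 6 comparison(s); min is -10, place at index 0 -> [-10, 23, 15, 33, 21, 38, 3]
Pass 2: scan indices 2..6 for the minimum = 5 comparison(s); min is 3, place at index 1 -> [-10, 3, 15, 33, 21, 38, 23]
Pass 3: scan indices 3..6 for the minimum = 4 comparison(s); min is 15, place at index 2 -> [-10, 3, 15, 33, 21, 38, 23]
Pass 4: scan indices 4..6 for the minimum = 3 comparison(s); min is 21, place at index 3 -> [-10, 3, 15, 21, 33, 38, 23]
Pass 5: scan indices 5..6 for the minimum = 2 comparison(s); min is 23, place at index 4 -> [-10, 3, 15, 21, 23, 38, 33]
Pass 6: scan indices 6..6 for the minimum = 1 comparison(s); min is 33, place at index 5 -> [-10, 3, 15, 21, 23, 33, 38]
Selection sort always scans the whole unsorted suffix, so the count is (n-1) + (n-2) + ... + 1 = n(n-1)/2 = 7*6/2 = 21 regardless of the input order.
Total comparisons: 6 + 5 + 4 + 3 + 2 + 1 = 21


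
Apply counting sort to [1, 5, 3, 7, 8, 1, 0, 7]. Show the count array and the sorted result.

Count array: [1, 2, 0, 1, 0, 1, 0, 2, 1]
(count[i] = number of elements equal to i)
Cumulative count: [1, 3, 3, 4, 4, 5, 5, 7, 8]
Sorted: [0, 1, 1, 3, 5, 7, 7, 8]


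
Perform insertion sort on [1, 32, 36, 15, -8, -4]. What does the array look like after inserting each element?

First element 1 is already 'sorted'
Insert 32: shifted 0 elements -> [1, 32, 36, 15, -8, -4]
Insert 36: shifted 0 elements -> [1, 32, 36, 15, -8, -4]
Insert 15: shifted 2 elements -> [1, 15, 32, 36, -8, -4]
Insert -8: shifted 4 elements -> [-8, 1, 15, 32, 36, -4]
Insert -4: shifted 4 elements -> [-8, -4, 1, 15, 32, 36]


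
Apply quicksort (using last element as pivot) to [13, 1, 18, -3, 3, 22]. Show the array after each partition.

Partition 1: pivot=22 at index 5 -> [13, 1, 18, -3, 3, 22]
Partition 2: pivot=3 at index 2 -> [1, -3, 3, 13, 18, 22]
Partition 3: pivot=-3 at index 0 -> [-3, 1, 3, 13, 18, 22]
Partition 4: pivot=18 at index 4 -> [-3, 1, 3, 13, 18, 22]


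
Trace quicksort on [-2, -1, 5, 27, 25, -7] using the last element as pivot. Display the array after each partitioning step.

Partition 1: pivot=-7 at index 0 -> [-7, -1, 5, 27, 25, -2]
Partition 2: pivot=-2 at index 1 -> [-7, -2, 5, 27, 25, -1]
Partition 3: pivot=-1 at index 2 -> [-7, -2, -1, 27, 25, 5]
Partition 4: pivot=5 at index 3 -> [-7, -2, -1, 5, 25, 27]
Partition 5: pivot=27 at index 5 -> [-7, -2, -1, 5, 25, 27]


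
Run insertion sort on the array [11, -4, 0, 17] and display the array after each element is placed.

First element 11 is already 'sorted'
Insert -4: shifted 1 elements -> [-4, 11, 0, 17]
Insert 0: shifted 1 elements -> [-4, 0, 11, 17]
Insert 17: shifted 0 elements -> [-4, 0, 11, 17]


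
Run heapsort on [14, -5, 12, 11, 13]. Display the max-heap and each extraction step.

Build heap: [14, 13, 12, 11, -5]
Extract 14: [13, 11, 12, -5, 14]
Extract 13: [12, 11, -5, 13, 14]
Extract 12: [11, -5, 12, 13, 14]
Extract 11: [-5, 11, 12, 13, 14]


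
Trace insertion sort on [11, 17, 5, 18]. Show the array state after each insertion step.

First element 11 is already 'sorted'
Insert 17: shifted 0 elements -> [11, 17, 5, 18]
Insert 5: shifted 2 elements -> [5, 11, 17, 18]
Insert 18: shifted 0 elements -> [5, 11, 17, 18]


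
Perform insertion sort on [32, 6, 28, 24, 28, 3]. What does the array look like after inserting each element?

First element 32 is already 'sorted'
Insert 6: shifted 1 elements -> [6, 32, 28, 24, 28, 3]
Insert 28: shifted 1 elements -> [6, 28, 32, 24, 28, 3]
Insert 24: shifted 2 elements -> [6, 24, 28, 32, 28, 3]
Insert 28: shifted 1 elements -> [6, 24, 28, 28, 32, 3]
Insert 3: shifted 5 elements -> [3, 6, 24, 28, 28, 32]


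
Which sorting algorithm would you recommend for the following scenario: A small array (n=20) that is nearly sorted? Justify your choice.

Best choice: Insertion sort
Reason: Insertion sort is O(n) for nearly sorted arrays and has low overhead


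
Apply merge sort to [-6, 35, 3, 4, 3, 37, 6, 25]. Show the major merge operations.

Divide and conquer:
  Merge [-6] + [35] -> [-6, 35]
  Merge [3] + [4] -> [3, 4]
  Merge [-6, 35] + [3, 4] -> [-6, 3, 4, 35]
  Merge [3] + [37] -> [3, 37]
  Merge [6] + [25] -> [6, 25]
  Merge [3, 37] + [6, 25] -> [3, 6, 25, 37]
  Merge [-6, 3, 4, 35] + [3, 6, 25, 37] -> [-6, 3, 3, 4, 6, 25, 35, 37]


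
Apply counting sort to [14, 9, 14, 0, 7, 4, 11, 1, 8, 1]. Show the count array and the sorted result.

Count array: [1, 2, 0, 0, 1, 0, 0, 1, 1, 1, 0, 1, 0, 0, 2]
(count[i] = number of elements equal to i)
Cumulative count: [1, 3, 3, 3, 4, 4, 4, 5, 6, 7, 7, 8, 8, 8, 10]
Sorted: [0, 1, 1, 4, 7, 8, 9, 11, 14, 14]


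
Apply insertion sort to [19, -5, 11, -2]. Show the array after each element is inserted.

First element 19 is already 'sorted'
Insert -5: shifted 1 elements -> [-5, 19, 11, -2]
Insert 11: shifted 1 elements -> [-5, 11, 19, -2]
Insert -2: shifted 2 elements -> [-5, -2, 11, 19]


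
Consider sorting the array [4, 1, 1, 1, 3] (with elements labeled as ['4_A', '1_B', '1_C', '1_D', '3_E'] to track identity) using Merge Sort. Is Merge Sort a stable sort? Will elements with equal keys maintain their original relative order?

Trace Merge Sort on the labeled array (the key is the number; the letter only tracks identity):
  Merge [4_A] + [1_B] -> [1_B, 4_A]
  Merge [1_D] + [3_E] -> [1_D, 3_E]
  Merge [1_C] + [1_D, 3_E] -> [1_C, 1_D, 3_E]
  Merge [1_B, 4_A] + [1_C, 1_D, 3_E] -> [1_B, 1_C, 1_D, 3_E, 4_A]
Final order: [1_B, 1_C, 1_D, 3_E, 4_A]
Equal keys:
  value 1: originally 1_B, 1_C, 1_D; after sorting 1_B, 1_C, 1_D -> order preserved
All equal keys kept their original relative order. Merge Sort is stable: when the heads of the two halves are equal the merge takes from the left half first.
Answer: Stable


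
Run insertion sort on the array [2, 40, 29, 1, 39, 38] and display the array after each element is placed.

First element 2 is already 'sorted'
Insert 40: shifted 0 elements -> [2, 40, 29, 1, 39, 38]
Insert 29: shifted 1 elements -> [2, 29, 40, 1, 39, 38]
Insert 1: shifted 3 elements -> [1, 2, 29, 40, 39, 38]
Insert 39: shifted 1 elements -> [1, 2, 29, 39, 40, 38]
Insert 38: shifted 2 elements -> [1, 2, 29, 38, 39, 40]


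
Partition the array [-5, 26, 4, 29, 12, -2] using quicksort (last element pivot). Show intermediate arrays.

Partition 1: pivot=-2 at index 1 -> [-5, -2, 4, 29, 12, 26]
Partition 2: pivot=26 at index 4 -> [-5, -2, 4, 12, 26, 29]
Partition 3: pivot=12 at index 3 -> [-5, -2, 4, 12, 26, 29]


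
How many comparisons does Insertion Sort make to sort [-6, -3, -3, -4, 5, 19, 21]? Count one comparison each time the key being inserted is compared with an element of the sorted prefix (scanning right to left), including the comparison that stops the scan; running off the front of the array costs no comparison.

Insert -3: -6 <= -3 (stop) = 1 comparison(s) -> [-6, -3, -3, -4, 5, 19, 21]
Insert -3: -3 <= -3 (stop) = 1 comparison(s) -> [-6, -3, -3, -4, 5, 19, 21]
Insert -4: -3 > -4 (shift), -3 > -4 (shift), -6 <= -4 (stop) = 3 comparison(s) -> [-6, -4, -3, -3, 5, 19, 21]
Insert 5: -3 <= 5 (stop) = 1 comparison(s) -> [-6, -4, -3, -3, 5, 19, 21]
Insert 19: 5 <= 19 (stop) = 1 comparison(s) -> [-6, -4, -3, -3, 5, 19, 21]
Insert 21: 19 <= 21 (stop) = 1 comparison(s) -> [-6, -4, -3, -3, 5, 19, 21]
Total comparisons: 1 + 1 + 3 + 1 + 1 + 1 = 8


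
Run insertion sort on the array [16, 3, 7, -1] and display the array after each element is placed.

First element 16 is already 'sorted'
Insert 3: shifted 1 elements -> [3, 16, 7, -1]
Insert 7: shifted 1 elements -> [3, 7, 16, -1]
Insert -1: shifted 3 elements -> [-1, 3, 7, 16]


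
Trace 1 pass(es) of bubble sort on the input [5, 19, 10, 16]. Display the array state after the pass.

After pass 1: [5, 10, 16, 19] (2 swaps)
Total swaps: 2


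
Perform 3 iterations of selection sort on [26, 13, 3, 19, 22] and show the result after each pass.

Pass 1: Select minimum 3 at index 2, swap -> [3, 13, 26, 19, 22]
Pass 2: Select minimum 13 at index 1, swap -> [3, 13, 26, 19, 22]
Pass 3: Select minimum 19 at index 3, swap -> [3, 13, 19, 26, 22]


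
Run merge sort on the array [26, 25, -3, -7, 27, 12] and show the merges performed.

Divide and conquer:
  Merge [25] + [-3] -> [-3, 25]
  Merge [26] + [-3, 25] -> [-3, 25, 26]
  Merge [27] + [12] -> [12, 27]
  Merge [-7] + [12, 27] -> [-7, 12, 27]
  Merge [-3, 25, 26] + [-7, 12, 27] -> [-7, -3, 12, 25, 26, 27]


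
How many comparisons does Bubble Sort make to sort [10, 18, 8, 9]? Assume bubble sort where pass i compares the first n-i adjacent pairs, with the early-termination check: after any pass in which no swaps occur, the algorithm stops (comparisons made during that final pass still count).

Pass 1: compare adjacent pairs (0,1)..(2,3) = 3 comparison(s), 2 swap(s) -> [10, 8, 9, 18]
Pass 2: compare adjacent pairs (0,1)..(1,2) = 2 comparison(s), 2 swap(s) -> [8, 9, 10, 18]
Pass 3: compare adjacent pairs (0,1)..(0,1) = 1 comparison(s), 0 swap(s) -> [8, 9, 10, 18]
No swaps in this pass, so bubble sort stops here.
Total comparisons: 3 + 2 + 1 = 6


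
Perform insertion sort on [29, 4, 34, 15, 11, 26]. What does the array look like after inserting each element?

First element 29 is already 'sorted'
Insert 4: shifted 1 elements -> [4, 29, 34, 15, 11, 26]
Insert 34: shifted 0 elements -> [4, 29, 34, 15, 11, 26]
Insert 15: shifted 2 elements -> [4, 15, 29, 34, 11, 26]
Insert 11: shifted 3 elements -> [4, 11, 15, 29, 34, 26]
Insert 26: shifted 2 elements -> [4, 11, 15, 26, 29, 34]


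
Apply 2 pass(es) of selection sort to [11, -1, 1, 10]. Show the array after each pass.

Pass 1: Select minimum -1 at index 1, swap -> [-1, 11, 1, 10]
Pass 2: Select minimum 1 at index 2, swap -> [-1, 1, 11, 10]


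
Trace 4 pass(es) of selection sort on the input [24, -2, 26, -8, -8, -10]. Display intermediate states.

Pass 1: Select minimum -10 at index 5, swap -> [-10, -2, 26, -8, -8, 24]
Pass 2: Select minimum -8 at index 3, swap -> [-10, -8, 26, -2, -8, 24]
Pass 3: Select minimum -8 at index 4, swap -> [-10, -8, -8, -2, 26, 24]
Pass 4: Select minimum -2 at index 3, swap -> [-10, -8, -8, -2, 26, 24]


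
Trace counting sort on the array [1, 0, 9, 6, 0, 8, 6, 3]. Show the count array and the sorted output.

Count array: [2, 1, 0, 1, 0, 0, 2, 0, 1, 1]
(count[i] = number of elements equal to i)
Cumulative count: [2, 3, 3, 4, 4, 4, 6, 6, 7, 8]
Sorted: [0, 0, 1, 3, 6, 6, 8, 9]


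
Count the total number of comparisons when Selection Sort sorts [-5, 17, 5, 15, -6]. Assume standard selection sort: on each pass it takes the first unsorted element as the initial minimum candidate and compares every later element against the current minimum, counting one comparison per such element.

Pass 1: scan indices 1..4 for the minimum = 4 comparison(s); min is -6, place at index 0 -> [-6, 17, 5, 15, -5]
Pass 2: scan indices 2..4 for the minimum = 3 comparison(s); min is -5, place at index 1 -> [-6, -5, 5, 15, 17]
Pass 3: scan indices 3..4 for the minimum = 2 comparison(s); min is 5, place at index 2 -> [-6, -5, 5, 15, 17]
Pass 4: scan indices 4..4 for the minimum = 1 comparison(s); min is 15, place at index 3 -> [-6, -5, 5, 15, 17]
Selection sort always scans the whole unsorted suffix, so the count is (n-1) + (n-2) + ... + 1 = n(n-1)/2 = 5*4/2 = 10 regardless of the input order.
Total comparisons: 4 + 3 + 2 + 1 = 10
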